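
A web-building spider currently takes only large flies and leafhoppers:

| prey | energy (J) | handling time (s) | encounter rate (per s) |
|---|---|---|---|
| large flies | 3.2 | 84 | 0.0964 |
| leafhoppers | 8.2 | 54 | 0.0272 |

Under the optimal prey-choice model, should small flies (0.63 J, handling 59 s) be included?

No

Intake rate on the current diet: R = (0.0964×3.2 + 0.0272×8.2) / (1 + 0.0964×84 + 0.0272×54) = 0.5315/10.57 = 0.0503 J/s.
small flies: E/h = 0.63/59 = 0.01068 J/s.
Since 0.01068 < R, time spent handling small flies is better spent searching.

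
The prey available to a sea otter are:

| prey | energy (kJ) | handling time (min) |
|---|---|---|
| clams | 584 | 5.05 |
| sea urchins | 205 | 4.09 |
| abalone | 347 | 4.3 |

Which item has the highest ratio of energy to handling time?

clams

Profitability E/h (kJ/min): clams = 584/5.05 = 116, sea urchins = 205/4.09 = 50.1, abalone = 347/4.3 = 80.7.
Ranked: clams > abalone > sea urchins.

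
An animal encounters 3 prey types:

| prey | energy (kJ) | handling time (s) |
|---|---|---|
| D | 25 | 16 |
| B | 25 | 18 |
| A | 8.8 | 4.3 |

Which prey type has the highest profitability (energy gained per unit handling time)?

Profitability E/h (kJ/s): D = 25/16 = 1.56, B = 25/18 = 1.39, A = 8.8/4.3 = 2.05.
Ranked: A > D > B.

A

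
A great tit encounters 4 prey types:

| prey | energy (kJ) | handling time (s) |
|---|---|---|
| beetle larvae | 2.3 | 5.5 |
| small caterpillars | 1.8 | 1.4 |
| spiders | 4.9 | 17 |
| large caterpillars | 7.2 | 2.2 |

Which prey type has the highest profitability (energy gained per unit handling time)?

Profitability E/h (kJ/s): beetle larvae = 2.3/5.5 = 0.418, small caterpillars = 1.8/1.4 = 1.29, spiders = 4.9/17 = 0.288, large caterpillars = 7.2/2.2 = 3.27.
Ranked: large caterpillars > small caterpillars > beetle larvae > spiders.

large caterpillars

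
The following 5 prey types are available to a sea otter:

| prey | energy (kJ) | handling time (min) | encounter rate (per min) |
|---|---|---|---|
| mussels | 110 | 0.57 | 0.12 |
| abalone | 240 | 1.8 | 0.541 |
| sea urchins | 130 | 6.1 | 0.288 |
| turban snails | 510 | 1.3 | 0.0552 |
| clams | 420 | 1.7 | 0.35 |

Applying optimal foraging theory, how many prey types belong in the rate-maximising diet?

E/h in descending order: turban snails 392, clams 247, mussels 193, abalone 133, sea urchins 21.3 kJ/min. The optimal diet is the largest prefix of this list for which every included type satisfies E_i/h_i > R on the types above it.
Rate on top 1: 26.27. clams: 247 > 26.27 → include.
Rate on top 2: 105.1. mussels: 193 > 105.1 → include.
Rate on top 3: 108.6. abalone: 133 > 108.6 → include.
Rate on top 4: 117.5. sea urchins: 21.3 < 117.5 → exclude; stop.
Optimal diet: turban snails, clams, mussels, abalone — 4 of 5 types.

4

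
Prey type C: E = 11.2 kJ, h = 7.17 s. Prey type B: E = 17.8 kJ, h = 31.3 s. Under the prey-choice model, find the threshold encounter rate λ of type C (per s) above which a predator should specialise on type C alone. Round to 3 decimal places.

The zero-one rule: include type B iff E₂/h₂ > λE₁/(1+λh₁). Equality gives the switch point.
λE₁h₂ = E₂ + λE₂h₁ ⇒ λ = E₂/(E₁h₂ − E₂h₁) = 17.8/(350.6 − 127.6) = 0.07984 per s.

0.080 per s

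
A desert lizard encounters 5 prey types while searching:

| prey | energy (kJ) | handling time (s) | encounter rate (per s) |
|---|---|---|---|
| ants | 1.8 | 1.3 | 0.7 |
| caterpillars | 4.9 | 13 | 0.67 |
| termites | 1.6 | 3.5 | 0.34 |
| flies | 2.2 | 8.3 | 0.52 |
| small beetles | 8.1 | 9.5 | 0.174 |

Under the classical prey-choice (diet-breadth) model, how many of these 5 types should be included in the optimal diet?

2

Rank by E/h (kJ/s): ants 1.38, small beetles 0.853, termites 0.457, caterpillars 0.377, flies 0.265. Include each in turn until the next type's E/h falls below the running intake rate.
Rate on top 1: 0.6597. small beetles: 0.853 > 0.6597 → include.
Rate on top 2: 0.7492. termites: 0.457 < 0.7492 → exclude; stop.
Optimal diet: ants, small beetles — 2 of 5 types.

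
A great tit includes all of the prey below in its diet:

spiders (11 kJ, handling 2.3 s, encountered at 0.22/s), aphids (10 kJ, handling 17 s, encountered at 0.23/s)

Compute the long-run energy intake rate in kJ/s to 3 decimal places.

0.871 kJ/s

R = Σλ_iE_i / (1 + Σλ_ih_i)
Numerator: 0.22×11 + 0.23×10 = 4.72
Denominator: 1 + 0.22×2.3 + 0.23×17 = 5.416
R = 4.72/5.416 = 0.8715 kJ/s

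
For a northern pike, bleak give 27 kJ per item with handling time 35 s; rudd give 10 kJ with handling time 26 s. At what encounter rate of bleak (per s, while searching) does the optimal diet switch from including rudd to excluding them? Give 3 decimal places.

0.028 per s

The zero-one rule: include rudd iff E₂/h₂ > λE₁/(1+λh₁). Equality gives the switch point.
λE₁h₂ = E₂ + λE₂h₁ ⇒ λ = E₂/(E₁h₂ − E₂h₁) = 10/(702 − 350) = 0.02841 per s.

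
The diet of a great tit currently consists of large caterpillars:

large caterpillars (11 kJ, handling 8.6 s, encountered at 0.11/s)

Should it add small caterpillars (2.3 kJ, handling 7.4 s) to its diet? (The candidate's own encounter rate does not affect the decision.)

No

Current rate: (0.11×11)/(1 + 0.11×8.6) = 0.6218 kJ/s.
Profitability of small caterpillars: 2.3/7.4 = 0.3108 kJ/s.
0.3108 < 0.6218, so adding small caterpillars would lower the average — exclude it.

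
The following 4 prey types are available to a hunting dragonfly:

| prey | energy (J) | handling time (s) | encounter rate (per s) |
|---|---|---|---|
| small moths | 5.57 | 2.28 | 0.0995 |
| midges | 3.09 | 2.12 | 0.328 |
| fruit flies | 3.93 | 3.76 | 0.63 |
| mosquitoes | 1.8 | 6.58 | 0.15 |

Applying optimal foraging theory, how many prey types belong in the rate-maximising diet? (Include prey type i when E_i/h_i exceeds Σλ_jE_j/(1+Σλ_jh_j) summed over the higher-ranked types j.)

Profitabilities (E/h, J/s): small moths 2.44, midges 1.46, fruit flies 1.05, mosquitoes 0.274. Add prey in this order while the next type's profitability exceeds the intake rate on those already taken.
Rate on top 1: 0.4517. midges: 1.46 > 0.4517 → include.
Rate on top 2: 0.8156. fruit flies: 1.05 > 0.8156 → include.
Rate on top 3: 0.9423. mosquitoes: 0.274 < 0.9423 → exclude; stop.
Optimal diet: small moths, midges, fruit flies — 3 of 4 types.

3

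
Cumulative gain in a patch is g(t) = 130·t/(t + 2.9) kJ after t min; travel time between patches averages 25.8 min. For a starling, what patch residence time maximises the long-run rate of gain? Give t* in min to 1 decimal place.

Maximise g(t)/(T+t): set derivative to zero → g'(t)(T+t) = g(t).
g'(t) = 130·2.9/(t + 2.9)². Setting 130·2.9/(t+2.9)² = 130t/[(t+2.9)(25.8+t)] gives 2.9(25.8+t) = t(t+2.9), so t² = 2.9×25.8 = 74.82.
t* = √74.82 = 8.65 min.

8.6 min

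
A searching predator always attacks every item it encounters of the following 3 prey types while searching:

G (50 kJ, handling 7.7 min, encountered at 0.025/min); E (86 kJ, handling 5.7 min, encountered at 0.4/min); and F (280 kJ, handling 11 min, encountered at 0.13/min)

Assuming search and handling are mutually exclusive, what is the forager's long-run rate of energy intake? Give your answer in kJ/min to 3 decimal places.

Energy encountered per unit search time: 0.025×50 + 0.4×86 + 0.13×280 = 72.05 kJ/min.
Handling time per unit search time: 0.025×7.7 + 0.4×5.7 + 0.13×11 = 3.902.
Rate = 72.05/(1 + 3.902) = 14.7 kJ/min.

14.697 kJ/min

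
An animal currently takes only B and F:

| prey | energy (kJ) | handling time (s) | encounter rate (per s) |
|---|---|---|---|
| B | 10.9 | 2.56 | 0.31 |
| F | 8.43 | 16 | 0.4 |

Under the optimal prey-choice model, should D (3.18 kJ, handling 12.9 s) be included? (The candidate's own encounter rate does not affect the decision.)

No

On B and F alone, R = ΣλE/(1+Σλh) = 6.751/8.194 = 0.8239 kJ/s.
Profitability of D: 3.18/12.9 = 0.2465 kJ/s.
Since 0.2465 < R, time spent handling D is better spent searching.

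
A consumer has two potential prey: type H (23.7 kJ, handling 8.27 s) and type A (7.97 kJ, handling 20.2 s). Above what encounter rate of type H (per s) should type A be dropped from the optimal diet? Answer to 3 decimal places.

Drop type A once their profitability E₂/h₂ falls below the rate achievable on type H alone: E₂/h₂ = λE₁/(1 + λh₁).
Solve for λ: λE₁h₂ = E₂(1 + λh₁) → λ(E₁h₂ − E₂h₁) = E₂ → λ = E₂/(E₁h₂ − E₂h₁).
λ = 7.97/(23.7×20.2 − 7.97×8.27) = 7.97/412.8 = 0.01931 per s.

0.019 per s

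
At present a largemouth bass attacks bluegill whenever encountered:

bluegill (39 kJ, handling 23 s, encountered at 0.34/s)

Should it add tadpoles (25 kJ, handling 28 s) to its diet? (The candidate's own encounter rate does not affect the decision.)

Current rate: (0.34×39)/(1 + 0.34×23) = 1.503 kJ/s.
tadpoles: E/h = 25/28 = 0.8929 kJ/s.
Since 0.8929 < R, time spent handling tadpoles is better spent searching.

No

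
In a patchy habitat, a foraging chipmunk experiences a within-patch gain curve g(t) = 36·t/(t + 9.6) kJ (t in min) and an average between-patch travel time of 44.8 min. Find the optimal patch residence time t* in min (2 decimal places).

20.74 min

Maximise g(t)/(T+t): set derivative to zero → g'(t)(T+t) = g(t).
g'(t) = 36·9.6/(t + 9.6)². Setting 36·9.6/(t+9.6)² = 36t/[(t+9.6)(44.8+t)] gives 9.6(44.8+t) = t(t+9.6), so t² = 9.6×44.8 = 430.1.
t* = √430.1 = 20.74 min.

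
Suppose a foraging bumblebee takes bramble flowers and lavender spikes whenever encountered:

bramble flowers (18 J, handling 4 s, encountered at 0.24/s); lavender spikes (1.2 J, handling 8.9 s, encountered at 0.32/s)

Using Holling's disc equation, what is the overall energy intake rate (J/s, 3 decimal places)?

R = (0.24×18 + 0.32×1.2) / (1 + 0.24×4 + 0.32×8.9) = 4.704/4.808 = 0.9784 J/s.

0.978 J/s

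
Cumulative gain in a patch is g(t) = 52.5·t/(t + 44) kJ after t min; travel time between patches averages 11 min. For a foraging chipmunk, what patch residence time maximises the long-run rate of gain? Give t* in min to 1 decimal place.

22.0 min

By the marginal value theorem, leave when the instantaneous gain rate g'(t) equals the habitat-wide average g(t)/(T + t).
g'(t) = 52.5·44/(t + 44)². Setting 52.5·44/(t+44)² = 52.5t/[(t+44)(11+t)] gives 44(11+t) = t(t+44), so t² = 44×11 = 484.
t* = √484 = 22 min.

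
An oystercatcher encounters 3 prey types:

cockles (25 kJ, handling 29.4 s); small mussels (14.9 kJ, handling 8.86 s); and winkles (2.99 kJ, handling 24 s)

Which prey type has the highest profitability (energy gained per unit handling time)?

Profitability E/h (kJ/s): cockles = 25/29.4 = 0.85, small mussels = 14.9/8.86 = 1.68, winkles = 2.99/24 = 0.125.
Ranked: small mussels > cockles > winkles.

small mussels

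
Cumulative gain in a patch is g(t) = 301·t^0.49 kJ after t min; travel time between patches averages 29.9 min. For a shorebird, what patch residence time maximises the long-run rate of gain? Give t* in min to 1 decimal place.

Optimal t* satisfies g'(t*) = g(t*)/(T + t*).
g'(t) = 0.49·301·t^-0.51. Setting 0.49·301·t^-0.51 = 301·t^0.49/(29.9+t) gives 0.49(29.9+t) = t, so 0.51·t = 0.49×29.9.
t* = 0.49×29.9/0.51 = 28.73 min.

28.7 min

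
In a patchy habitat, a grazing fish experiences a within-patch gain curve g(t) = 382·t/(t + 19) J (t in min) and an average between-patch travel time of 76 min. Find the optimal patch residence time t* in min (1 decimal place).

Maximise g(t)/(T+t): set derivative to zero → g'(t)(T+t) = g(t).
g'(t) = 382·19/(t + 19)². Setting 382·19/(t+19)² = 382t/[(t+19)(76+t)] gives 19(76+t) = t(t+19), so t² = 19×76 = 1444.
t* = √1444 = 38 min.

38.0 min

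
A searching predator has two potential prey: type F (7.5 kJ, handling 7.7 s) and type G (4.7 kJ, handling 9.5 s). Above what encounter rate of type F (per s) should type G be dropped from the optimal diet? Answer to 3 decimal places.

0.134 per s

The zero-one rule: include type G iff E₂/h₂ > λE₁/(1+λh₁). Equality gives the switch point.
λE₁h₂ = E₂ + λE₂h₁ ⇒ λ = E₂/(E₁h₂ − E₂h₁) = 4.7/(71.25 − 36.19) = 0.1341 per s.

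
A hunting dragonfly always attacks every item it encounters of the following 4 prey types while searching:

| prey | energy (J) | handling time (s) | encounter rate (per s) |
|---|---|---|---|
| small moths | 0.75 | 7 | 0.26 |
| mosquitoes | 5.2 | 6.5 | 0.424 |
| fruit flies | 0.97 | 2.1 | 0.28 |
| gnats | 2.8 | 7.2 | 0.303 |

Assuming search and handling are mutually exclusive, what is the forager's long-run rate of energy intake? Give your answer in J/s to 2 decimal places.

R = (0.26×0.75 + 0.424×5.2 + 0.28×0.97 + 0.303×2.8) / (1 + 0.26×7 + 0.424×6.5 + 0.28×2.1 + 0.303×7.2) = 3.52/8.346 = 0.4218 J/s.

0.42 J/s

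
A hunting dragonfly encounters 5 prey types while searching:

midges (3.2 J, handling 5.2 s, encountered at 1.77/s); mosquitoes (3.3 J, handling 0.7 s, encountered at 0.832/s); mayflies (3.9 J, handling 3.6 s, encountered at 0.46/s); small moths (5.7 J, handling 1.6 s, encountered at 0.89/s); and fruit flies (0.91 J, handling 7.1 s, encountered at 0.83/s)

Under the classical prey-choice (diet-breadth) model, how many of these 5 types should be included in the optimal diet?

Profitabilities (E/h, J/s): mosquitoes 4.71, small moths 3.56, mayflies 1.08, midges 0.615, fruit flies 0.128. Add prey in this order while the next type's profitability exceeds the intake rate on those already taken.
Rate on top 1: 1.735. small moths: 3.56 > 1.735 → include.
Rate on top 2: 2.601. mayflies: 1.08 < 2.601 → exclude; stop.
Optimal diet: mosquitoes, small moths — 2 of 5 types.

2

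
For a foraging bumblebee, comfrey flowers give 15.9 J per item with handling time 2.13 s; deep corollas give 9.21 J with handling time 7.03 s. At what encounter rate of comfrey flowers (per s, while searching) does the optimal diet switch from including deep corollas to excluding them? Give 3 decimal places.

0.100 per s

Drop deep corollas once their profitability E₂/h₂ falls below the rate achievable on comfrey flowers alone: E₂/h₂ = λE₁/(1 + λh₁).
Solve for λ: λE₁h₂ = E₂(1 + λh₁) → λ(E₁h₂ − E₂h₁) = E₂ → λ = E₂/(E₁h₂ − E₂h₁).
λ = 9.21/(15.9×7.03 − 9.21×2.13) = 9.21/92.16 = 0.09994 per s.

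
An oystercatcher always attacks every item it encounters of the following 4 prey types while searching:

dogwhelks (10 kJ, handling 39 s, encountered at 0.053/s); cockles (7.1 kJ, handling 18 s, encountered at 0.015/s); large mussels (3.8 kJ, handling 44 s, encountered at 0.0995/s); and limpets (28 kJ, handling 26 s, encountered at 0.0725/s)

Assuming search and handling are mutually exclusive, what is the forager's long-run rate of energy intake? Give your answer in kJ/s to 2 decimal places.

R = (0.053×10 + 0.015×7.1 + 0.0995×3.8 + 0.0725×28) / (1 + 0.053×39 + 0.015×18 + 0.0995×44 + 0.0725×26) = 3.045/9.6 = 0.3171 kJ/s.

0.32 kJ/s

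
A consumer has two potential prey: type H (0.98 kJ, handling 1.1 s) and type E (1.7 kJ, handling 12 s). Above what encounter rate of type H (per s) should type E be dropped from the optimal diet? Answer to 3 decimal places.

Drop type E once their profitability E₂/h₂ falls below the rate achievable on type H alone: E₂/h₂ = λE₁/(1 + λh₁).
Solve for λ: λE₁h₂ = E₂(1 + λh₁) → λ(E₁h₂ − E₂h₁) = E₂ → λ = E₂/(E₁h₂ − E₂h₁).
λ = 1.7/(0.98×12 − 1.7×1.1) = 1.7/9.89 = 0.1719 per s.

0.172 per s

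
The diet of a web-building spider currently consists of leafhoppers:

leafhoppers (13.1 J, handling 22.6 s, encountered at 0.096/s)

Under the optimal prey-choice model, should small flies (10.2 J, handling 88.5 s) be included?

On leafhoppers alone, R = ΣλE/(1+Σλh) = 1.258/3.17 = 0.3968 J/s.
small flies: E/h = 10.2/88.5 = 0.1153 J/s.
Since 0.1153 < R, time spent handling small flies is better spent searching.

No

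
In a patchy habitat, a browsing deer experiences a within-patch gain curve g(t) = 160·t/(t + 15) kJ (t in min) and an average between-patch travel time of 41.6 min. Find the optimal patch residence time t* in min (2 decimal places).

By the marginal value theorem, leave when the instantaneous gain rate g'(t) equals the habitat-wide average g(t)/(T + t).
g'(t) = 160·15/(t + 15)². Setting 160·15/(t+15)² = 160t/[(t+15)(41.6+t)] gives 15(41.6+t) = t(t+15), so t² = 15×41.6 = 624.
t* = √624 = 24.98 min.

24.98 min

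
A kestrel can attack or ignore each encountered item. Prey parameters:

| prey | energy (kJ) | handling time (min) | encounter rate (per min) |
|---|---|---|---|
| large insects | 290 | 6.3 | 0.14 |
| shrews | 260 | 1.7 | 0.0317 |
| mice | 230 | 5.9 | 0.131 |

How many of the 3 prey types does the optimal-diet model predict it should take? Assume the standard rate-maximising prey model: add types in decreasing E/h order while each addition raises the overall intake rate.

3

E/h in descending order: shrews 153, large insects 46, mice 39 kJ/min. The optimal diet is the largest prefix of this list for which every included type satisfies E_i/h_i > R on the types above it.
Rate on top 1: 7.821. large insects: 46 > 7.821 → include.
Rate on top 2: 25.23. mice: 39 > 25.23 → include.
Optimal diet: shrews, large insects, mice — 3 of 3 types.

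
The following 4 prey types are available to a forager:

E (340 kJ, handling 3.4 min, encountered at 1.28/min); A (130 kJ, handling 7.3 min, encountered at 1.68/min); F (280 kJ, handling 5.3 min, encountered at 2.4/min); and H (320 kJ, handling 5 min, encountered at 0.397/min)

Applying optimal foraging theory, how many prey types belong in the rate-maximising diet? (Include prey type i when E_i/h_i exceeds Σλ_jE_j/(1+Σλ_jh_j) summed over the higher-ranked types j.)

1

Profitabilities (E/h, kJ/min): E 100, H 64, F 52.8, A 17.8. Add prey in this order while the next type's profitability exceeds the intake rate on those already taken.
Rate on top 1: 81.32. H: 64 < 81.32 → exclude; stop.
Optimal diet: E — 1 of 4 types.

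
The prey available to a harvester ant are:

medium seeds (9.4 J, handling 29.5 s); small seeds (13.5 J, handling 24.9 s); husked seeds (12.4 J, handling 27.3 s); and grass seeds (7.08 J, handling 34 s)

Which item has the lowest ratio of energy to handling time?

In descending order of E/h:
small seeds: 13.5/24.9 = 0.542 J/s
husked seeds: 12.4/27.3 = 0.454 J/s
medium seeds: 9.4/29.5 = 0.319 J/s
grass seeds: 7.08/34 = 0.208 J/s

grass seeds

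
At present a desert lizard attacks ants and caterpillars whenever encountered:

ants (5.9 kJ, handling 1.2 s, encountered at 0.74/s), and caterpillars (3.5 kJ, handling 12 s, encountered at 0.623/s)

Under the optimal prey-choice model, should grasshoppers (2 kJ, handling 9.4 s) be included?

No

On ants and caterpillars alone, R = ΣλE/(1+Σλh) = 6.546/9.364 = 0.6991 kJ/s.
Profitability of grasshoppers: 2/9.4 = 0.2128 kJ/s.
Since 0.2128 < R, time spent handling grasshoppers is better spent searching.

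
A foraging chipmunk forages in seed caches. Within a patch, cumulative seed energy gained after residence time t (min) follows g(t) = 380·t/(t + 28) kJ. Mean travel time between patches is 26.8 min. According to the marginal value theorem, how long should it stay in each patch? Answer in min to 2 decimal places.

Optimal t* satisfies g'(t*) = g(t*)/(T + t*).
g'(t) = 380·28/(t + 28)². Setting 380·28/(t+28)² = 380t/[(t+28)(26.8+t)] gives 28(26.8+t) = t(t+28), so t² = 28×26.8 = 750.4.
t* = √750.4 = 27.39 min.

27.39 min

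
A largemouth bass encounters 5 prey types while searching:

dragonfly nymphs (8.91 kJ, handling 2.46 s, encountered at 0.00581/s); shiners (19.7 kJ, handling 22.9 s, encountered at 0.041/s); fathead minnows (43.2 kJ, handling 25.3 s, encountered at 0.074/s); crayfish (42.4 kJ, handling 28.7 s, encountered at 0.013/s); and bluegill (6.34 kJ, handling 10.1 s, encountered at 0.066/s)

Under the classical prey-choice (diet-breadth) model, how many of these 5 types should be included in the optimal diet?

Rank by E/h (kJ/s): dragonfly nymphs 3.62, fathead minnows 1.71, crayfish 1.48, shiners 0.86, bluegill 0.628. Include each in turn until the next type's E/h falls below the running intake rate.
Rate on top 1: 0.05104. fathead minnows: 1.71 > 0.05104 → include.
Rate on top 2: 1.125. crayfish: 1.48 > 1.125 → include.
Rate on top 3: 1.166. shiners: 0.86 < 1.166 → exclude; stop.
Optimal diet: dragonfly nymphs, fathead minnows, crayfish — 3 of 5 types.

3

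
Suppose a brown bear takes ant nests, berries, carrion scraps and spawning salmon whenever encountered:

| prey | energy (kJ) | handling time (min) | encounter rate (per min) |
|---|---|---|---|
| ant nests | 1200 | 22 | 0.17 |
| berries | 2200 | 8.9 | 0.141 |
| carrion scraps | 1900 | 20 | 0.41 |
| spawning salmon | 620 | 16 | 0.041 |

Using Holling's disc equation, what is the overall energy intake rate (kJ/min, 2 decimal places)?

Energy encountered per unit search time: 0.17×1200 + 0.141×2200 + 0.41×1900 + 0.041×620 = 1319 kJ/min.
Handling time per unit search time: 0.17×22 + 0.141×8.9 + 0.41×20 + 0.041×16 = 13.85.
Rate = 1319/(1 + 13.85) = 88.79 kJ/min.

88.79 kJ/min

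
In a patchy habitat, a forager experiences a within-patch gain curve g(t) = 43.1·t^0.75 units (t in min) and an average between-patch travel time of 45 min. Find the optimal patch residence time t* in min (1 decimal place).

135.0 min

Maximise g(t)/(T+t): set derivative to zero → g'(t)(T+t) = g(t).
g'(t) = 0.75·43.1·t^-0.25. Setting 0.75·43.1·t^-0.25 = 43.1·t^0.75/(45+t) gives 0.75(45+t) = t, so 0.25·t = 0.75×45.
t* = 0.75×45/0.25 = 135 min.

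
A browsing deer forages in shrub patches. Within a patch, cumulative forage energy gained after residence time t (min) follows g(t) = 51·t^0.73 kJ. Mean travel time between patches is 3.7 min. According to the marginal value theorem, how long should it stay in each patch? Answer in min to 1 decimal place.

Optimal t* satisfies g'(t*) = g(t*)/(T + t*).
g'(t) = 0.73·51·t^-0.27. Setting 0.73·51·t^-0.27 = 51·t^0.73/(3.7+t) gives 0.73(3.7+t) = t, so 0.27·t = 0.73×3.7.
t* = 0.73×3.7/0.27 = 10 min.

10.0 min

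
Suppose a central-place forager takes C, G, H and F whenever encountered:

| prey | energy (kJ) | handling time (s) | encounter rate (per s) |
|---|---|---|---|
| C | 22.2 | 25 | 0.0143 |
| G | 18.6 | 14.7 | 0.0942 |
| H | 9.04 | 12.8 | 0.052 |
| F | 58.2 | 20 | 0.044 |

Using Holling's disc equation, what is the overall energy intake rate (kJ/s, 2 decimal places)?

1.19 kJ/s

R = (0.0143×22.2 + 0.0942×18.6 + 0.052×9.04 + 0.044×58.2) / (1 + 0.0143×25 + 0.0942×14.7 + 0.052×12.8 + 0.044×20) = 5.1/4.288 = 1.19 kJ/s.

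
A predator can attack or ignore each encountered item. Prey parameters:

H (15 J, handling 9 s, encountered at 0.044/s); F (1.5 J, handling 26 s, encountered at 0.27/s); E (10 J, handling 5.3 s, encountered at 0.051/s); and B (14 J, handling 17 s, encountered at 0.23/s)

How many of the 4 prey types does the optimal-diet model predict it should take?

Rank by E/h (J/s): E 1.89, H 1.67, B 0.824, F 0.0577. Include each in turn until the next type's E/h falls below the running intake rate.
Rate on top 1: 0.4015. H: 1.67 > 0.4015 → include.
Rate on top 2: 0.7022. B: 0.824 > 0.7022 → include.
Rate on top 3: 0.7873. F: 0.0577 < 0.7873 → exclude; stop.
Optimal diet: E, H, B — 3 of 4 types.

3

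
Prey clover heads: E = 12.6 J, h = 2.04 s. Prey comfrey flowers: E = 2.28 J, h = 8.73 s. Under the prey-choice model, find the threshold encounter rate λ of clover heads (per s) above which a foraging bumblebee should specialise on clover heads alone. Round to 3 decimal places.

Drop comfrey flowers once their profitability E₂/h₂ falls below the rate achievable on clover heads alone: E₂/h₂ = λE₁/(1 + λh₁).
Solve for λ: λE₁h₂ = E₂(1 + λh₁) → λ(E₁h₂ − E₂h₁) = E₂ → λ = E₂/(E₁h₂ − E₂h₁).
λ = 2.28/(12.6×8.73 − 2.28×2.04) = 2.28/105.3 = 0.02164 per s.

0.022 per s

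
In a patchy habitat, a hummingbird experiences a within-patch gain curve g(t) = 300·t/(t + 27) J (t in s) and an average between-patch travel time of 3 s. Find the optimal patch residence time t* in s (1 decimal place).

9.0 s

Maximise g(t)/(T+t): set derivative to zero → g'(t)(T+t) = g(t).
g'(t) = 300·27/(t + 27)². Setting 300·27/(t+27)² = 300t/[(t+27)(3+t)] gives 27(3+t) = t(t+27), so t² = 27×3 = 81.
t* = √81 = 9 s.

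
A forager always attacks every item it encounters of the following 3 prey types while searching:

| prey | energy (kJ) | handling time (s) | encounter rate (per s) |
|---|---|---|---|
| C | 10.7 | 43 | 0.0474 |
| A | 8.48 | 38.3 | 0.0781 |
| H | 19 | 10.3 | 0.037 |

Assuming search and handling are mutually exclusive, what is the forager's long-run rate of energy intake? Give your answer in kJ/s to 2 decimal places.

R = (0.0474×10.7 + 0.0781×8.48 + 0.037×19) / (1 + 0.0474×43 + 0.0781×38.3 + 0.037×10.3) = 1.872/6.411 = 0.2921 kJ/s.

0.29 kJ/s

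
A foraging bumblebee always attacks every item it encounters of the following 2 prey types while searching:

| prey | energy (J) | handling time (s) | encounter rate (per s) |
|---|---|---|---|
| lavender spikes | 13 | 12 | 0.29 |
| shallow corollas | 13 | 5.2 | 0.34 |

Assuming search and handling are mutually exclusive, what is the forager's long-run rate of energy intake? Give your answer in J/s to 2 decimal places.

1.31 J/s

R = (0.29×13 + 0.34×13) / (1 + 0.29×12 + 0.34×5.2) = 8.19/6.248 = 1.311 J/s.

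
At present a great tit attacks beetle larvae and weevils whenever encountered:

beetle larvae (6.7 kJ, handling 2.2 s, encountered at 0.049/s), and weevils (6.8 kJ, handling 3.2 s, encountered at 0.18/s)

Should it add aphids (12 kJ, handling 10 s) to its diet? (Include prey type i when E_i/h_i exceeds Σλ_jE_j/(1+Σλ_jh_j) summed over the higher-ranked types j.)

Yes

Intake rate on the current diet: R = (0.049×6.7 + 0.18×6.8) / (1 + 0.049×2.2 + 0.18×3.2) = 1.552/1.684 = 0.9219 kJ/s.
Profitability of aphids: 12/10 = 1.2 kJ/s.
1.2 > 0.9219, so adding aphids raises the average — include it.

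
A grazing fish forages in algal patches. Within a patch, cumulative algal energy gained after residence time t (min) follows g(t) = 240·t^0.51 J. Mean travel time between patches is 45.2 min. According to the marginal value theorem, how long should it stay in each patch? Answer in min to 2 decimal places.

By the marginal value theorem, leave when the instantaneous gain rate g'(t) equals the habitat-wide average g(t)/(T + t).
g'(t) = 0.51·240·t^-0.49. Setting 0.51·240·t^-0.49 = 240·t^0.51/(45.2+t) gives 0.51(45.2+t) = t, so 0.49·t = 0.51×45.2.
t* = 0.51×45.2/0.49 = 47.04 min.

47.04 min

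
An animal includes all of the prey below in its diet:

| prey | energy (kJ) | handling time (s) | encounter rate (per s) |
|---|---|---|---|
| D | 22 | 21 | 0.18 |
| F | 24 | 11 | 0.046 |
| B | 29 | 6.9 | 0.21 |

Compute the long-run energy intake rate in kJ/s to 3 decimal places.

R = (0.18×22 + 0.046×24 + 0.21×29) / (1 + 0.18×21 + 0.046×11 + 0.21×6.9) = 11.15/6.735 = 1.656 kJ/s.

1.656 kJ/s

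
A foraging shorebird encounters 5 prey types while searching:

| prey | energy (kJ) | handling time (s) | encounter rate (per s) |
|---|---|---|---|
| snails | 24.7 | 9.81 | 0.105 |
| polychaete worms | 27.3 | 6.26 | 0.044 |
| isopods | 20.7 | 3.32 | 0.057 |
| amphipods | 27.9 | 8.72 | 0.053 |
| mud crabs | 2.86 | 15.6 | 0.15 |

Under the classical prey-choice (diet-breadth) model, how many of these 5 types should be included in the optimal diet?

4

Rank by E/h (kJ/s): isopods 6.23, polychaete worms 4.36, amphipods 3.2, snails 2.52, mud crabs 0.183. Include each in turn until the next type's E/h falls below the running intake rate.
Rate on top 1: 0.9921. polychaete worms: 4.36 > 0.9921 → include.
Rate on top 2: 1.626. amphipods: 3.2 > 1.626 → include.
Rate on top 3: 2.003. snails: 2.52 > 2.003 → include.
Rate on top 4: 2.182. mud crabs: 0.183 < 2.182 → exclude; stop.
Optimal diet: isopods, polychaete worms, amphipods, snails — 4 of 5 types.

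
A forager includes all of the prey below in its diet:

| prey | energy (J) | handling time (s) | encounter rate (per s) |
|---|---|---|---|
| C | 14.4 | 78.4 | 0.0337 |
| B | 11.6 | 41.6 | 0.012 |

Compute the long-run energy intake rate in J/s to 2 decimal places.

R = Σλ_iE_i / (1 + Σλ_ih_i)
Numerator: 0.0337×14.4 + 0.012×11.6 = 0.6245
Denominator: 1 + 0.0337×78.4 + 0.012×41.6 = 4.141
R = 0.6245/4.141 = 0.1508 J/s

0.15 J/s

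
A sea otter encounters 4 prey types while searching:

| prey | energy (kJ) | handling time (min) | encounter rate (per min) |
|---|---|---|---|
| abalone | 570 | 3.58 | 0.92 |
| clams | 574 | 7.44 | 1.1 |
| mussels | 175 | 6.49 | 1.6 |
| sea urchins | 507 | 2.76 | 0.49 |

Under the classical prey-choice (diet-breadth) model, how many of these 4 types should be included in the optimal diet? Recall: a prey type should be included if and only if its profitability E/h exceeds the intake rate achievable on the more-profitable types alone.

2

E/h in descending order: sea urchins 184, abalone 159, clams 77.2, mussels 27 kJ/min. The optimal diet is the largest prefix of this list for which every included type satisfies E_i/h_i > R on the types above it.
Rate on top 1: 105.6. abalone: 159 > 105.6 → include.
Rate on top 2: 136.9. clams: 77.2 < 136.9 → exclude; stop.
Optimal diet: sea urchins, abalone — 2 of 4 types.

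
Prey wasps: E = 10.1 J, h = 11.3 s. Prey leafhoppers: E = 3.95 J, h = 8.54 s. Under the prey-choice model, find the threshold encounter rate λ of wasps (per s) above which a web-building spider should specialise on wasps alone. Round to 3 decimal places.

0.095 per s

At the threshold, the rate on wasps alone equals the profitability of leafhoppers: λ·10.1/(1 + λ·11.3) = 3.95/8.54 = 0.4625.
Rearranging, λ(10.1 − 0.4625×11.3) = 0.4625, so λ = 0.4625/4.873 = 0.09491 per s.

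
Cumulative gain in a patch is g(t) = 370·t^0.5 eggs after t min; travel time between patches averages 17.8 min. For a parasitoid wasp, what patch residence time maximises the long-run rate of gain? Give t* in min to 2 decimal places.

17.80 min

Maximise g(t)/(T+t): set derivative to zero → g'(t)(T+t) = g(t).
g'(t) = 0.5·370·t^-0.5. Setting 0.5·370·t^-0.5 = 370·t^0.5/(17.8+t) gives 0.5(17.8+t) = t, so 0.50·t = 0.5×17.8.
t* = 0.5×17.8/0.50 = 17.8 min.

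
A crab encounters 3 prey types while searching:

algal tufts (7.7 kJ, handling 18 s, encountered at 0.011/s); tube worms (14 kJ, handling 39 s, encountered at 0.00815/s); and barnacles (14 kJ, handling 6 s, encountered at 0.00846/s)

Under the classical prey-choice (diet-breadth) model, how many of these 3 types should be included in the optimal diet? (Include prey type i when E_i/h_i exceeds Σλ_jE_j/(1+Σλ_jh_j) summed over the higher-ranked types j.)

3

E/h in descending order: barnacles 2.33, algal tufts 0.428, tube worms 0.359 kJ/s. The optimal diet is the largest prefix of this list for which every included type satisfies E_i/h_i > R on the types above it.
Rate on top 1: 0.1127. algal tufts: 0.428 > 0.1127 → include.
Rate on top 2: 0.1627. tube worms: 0.359 > 0.1627 → include.
Optimal diet: barnacles, algal tufts, tube worms — 3 of 3 types.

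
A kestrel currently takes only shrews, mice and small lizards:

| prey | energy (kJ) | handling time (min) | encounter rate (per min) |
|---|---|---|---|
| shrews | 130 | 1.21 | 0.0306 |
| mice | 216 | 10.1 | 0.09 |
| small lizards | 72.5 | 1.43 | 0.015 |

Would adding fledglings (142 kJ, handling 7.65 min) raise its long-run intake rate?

Current rate: (0.0306×130 + 0.09×216 + 0.015×72.5)/(1 + 0.0306×1.21 + 0.09×10.1 + 0.015×1.43) = 12.46 kJ/min.
Profitability of fledglings: 142/7.65 = 18.56 kJ/min.
18.56 > 12.46, so adding fledglings raises the average — include it.

Yes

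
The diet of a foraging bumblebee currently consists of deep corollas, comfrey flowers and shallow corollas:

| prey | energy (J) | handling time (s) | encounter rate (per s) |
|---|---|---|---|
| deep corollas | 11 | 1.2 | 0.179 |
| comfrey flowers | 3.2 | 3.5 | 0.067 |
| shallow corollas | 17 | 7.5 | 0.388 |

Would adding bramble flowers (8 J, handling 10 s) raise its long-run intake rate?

No

Intake rate on the current diet: R = (0.179×11 + 0.067×3.2 + 0.388×17) / (1 + 0.179×1.2 + 0.067×3.5 + 0.388×7.5) = 8.779/4.359 = 2.014 J/s.
Profitability of bramble flowers: 8/10 = 0.8 J/s.
Since 0.8 < R, time spent handling bramble flowers is better spent searching.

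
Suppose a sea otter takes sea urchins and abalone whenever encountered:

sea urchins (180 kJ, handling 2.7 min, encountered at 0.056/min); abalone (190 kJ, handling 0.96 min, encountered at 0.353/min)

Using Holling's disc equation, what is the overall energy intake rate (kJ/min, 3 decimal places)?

51.776 kJ/min

R = (0.056×180 + 0.353×190) / (1 + 0.056×2.7 + 0.353×0.96) = 77.15/1.49 = 51.78 kJ/min.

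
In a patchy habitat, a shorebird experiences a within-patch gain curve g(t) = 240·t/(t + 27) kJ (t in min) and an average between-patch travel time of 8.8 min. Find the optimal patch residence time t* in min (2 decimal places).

15.41 min

Optimal t* satisfies g'(t*) = g(t*)/(T + t*).
g'(t) = 240·27/(t + 27)². Setting 240·27/(t+27)² = 240t/[(t+27)(8.8+t)] gives 27(8.8+t) = t(t+27), so t² = 27×8.8 = 237.6.
t* = √237.6 = 15.41 min.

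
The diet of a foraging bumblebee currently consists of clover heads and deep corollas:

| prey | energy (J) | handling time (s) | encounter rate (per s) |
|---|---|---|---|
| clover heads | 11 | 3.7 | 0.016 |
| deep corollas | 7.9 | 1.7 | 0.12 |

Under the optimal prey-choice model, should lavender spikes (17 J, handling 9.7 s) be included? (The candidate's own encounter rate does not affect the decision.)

On clover heads and deep corollas alone, R = ΣλE/(1+Σλh) = 1.124/1.263 = 0.8898 J/s.
lavender spikes: E/h = 17/9.7 = 1.753 J/s.
Since 1.753 > R, including lavender spikes increases the long-run rate.

Yes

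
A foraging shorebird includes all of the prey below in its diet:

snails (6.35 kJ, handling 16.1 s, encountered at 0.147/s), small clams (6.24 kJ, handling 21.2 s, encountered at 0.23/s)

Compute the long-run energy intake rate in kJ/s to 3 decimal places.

0.287 kJ/s

Energy encountered per unit search time: 0.147×6.35 + 0.23×6.24 = 2.369 kJ/s.
Handling time per unit search time: 0.147×16.1 + 0.23×21.2 = 7.243.
Rate = 2.369/(1 + 7.243) = 0.2874 kJ/s.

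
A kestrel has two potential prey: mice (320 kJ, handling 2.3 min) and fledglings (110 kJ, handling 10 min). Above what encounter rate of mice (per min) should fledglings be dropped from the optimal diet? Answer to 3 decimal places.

The zero-one rule: include fledglings iff E₂/h₂ > λE₁/(1+λh₁). Equality gives the switch point.
λE₁h₂ = E₂ + λE₂h₁ ⇒ λ = E₂/(E₁h₂ − E₂h₁) = 110/(3200 − 253) = 0.03733 per min.

0.037 per min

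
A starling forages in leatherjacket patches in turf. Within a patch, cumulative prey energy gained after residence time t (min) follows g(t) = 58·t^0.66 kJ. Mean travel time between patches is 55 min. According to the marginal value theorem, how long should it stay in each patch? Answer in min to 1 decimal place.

Optimal t* satisfies g'(t*) = g(t*)/(T + t*).
g'(t) = 0.66·58·t^-0.34. Setting 0.66·58·t^-0.34 = 58·t^0.66/(55+t) gives 0.66(55+t) = t, so 0.34·t = 0.66×55.
t* = 0.66×55/0.34 = 106.8 min.

106.8 min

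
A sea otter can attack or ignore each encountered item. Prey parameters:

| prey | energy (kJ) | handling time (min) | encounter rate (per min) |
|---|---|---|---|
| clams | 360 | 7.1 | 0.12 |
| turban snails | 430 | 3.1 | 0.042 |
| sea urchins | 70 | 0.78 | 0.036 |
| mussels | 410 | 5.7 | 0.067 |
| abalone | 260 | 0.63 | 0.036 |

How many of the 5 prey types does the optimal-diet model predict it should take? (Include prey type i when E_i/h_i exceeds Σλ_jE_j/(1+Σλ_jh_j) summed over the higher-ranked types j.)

Rank by E/h (kJ/min): abalone 413, turban snails 139, sea urchins 89.7, mussels 71.9, clams 50.7. Include each in turn until the next type's E/h falls below the running intake rate.
Rate on top 1: 9.152. turban snails: 139 > 9.152 → include.
Rate on top 2: 23.78. sea urchins: 89.7 > 23.78 → include.
Rate on top 3: 25.35. mussels: 71.9 > 25.35 → include.
Rate on top 4: 36.73. clams: 50.7 > 36.73 → include.
Optimal diet: abalone, turban snails, sea urchins, mussels, clams — 5 of 5 types.

5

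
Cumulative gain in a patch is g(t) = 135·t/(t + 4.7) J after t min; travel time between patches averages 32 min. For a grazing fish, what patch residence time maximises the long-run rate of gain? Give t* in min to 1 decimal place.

12.3 min

By the marginal value theorem, leave when the instantaneous gain rate g'(t) equals the habitat-wide average g(t)/(T + t).
g'(t) = 135·4.7/(t + 4.7)². Setting 135·4.7/(t+4.7)² = 135t/[(t+4.7)(32+t)] gives 4.7(32+t) = t(t+4.7), so t² = 4.7×32 = 150.4.
t* = √150.4 = 12.26 min.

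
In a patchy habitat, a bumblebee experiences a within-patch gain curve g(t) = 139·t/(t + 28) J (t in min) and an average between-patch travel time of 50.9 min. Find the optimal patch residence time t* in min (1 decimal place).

37.8 min

By the marginal value theorem, leave when the instantaneous gain rate g'(t) equals the habitat-wide average g(t)/(T + t).
g'(t) = 139·28/(t + 28)². Setting 139·28/(t+28)² = 139t/[(t+28)(50.9+t)] gives 28(50.9+t) = t(t+28), so t² = 28×50.9 = 1425.
t* = √1425 = 37.75 min.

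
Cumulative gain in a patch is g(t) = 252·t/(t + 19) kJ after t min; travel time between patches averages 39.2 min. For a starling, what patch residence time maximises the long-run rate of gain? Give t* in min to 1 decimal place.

27.3 min

By the marginal value theorem, leave when the instantaneous gain rate g'(t) equals the habitat-wide average g(t)/(T + t).
g'(t) = 252·19/(t + 19)². Setting 252·19/(t+19)² = 252t/[(t+19)(39.2+t)] gives 19(39.2+t) = t(t+19), so t² = 19×39.2 = 744.8.
t* = √744.8 = 27.29 min.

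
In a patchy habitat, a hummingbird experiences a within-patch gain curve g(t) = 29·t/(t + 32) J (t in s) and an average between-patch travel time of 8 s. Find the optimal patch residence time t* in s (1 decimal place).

16.0 s

Maximise g(t)/(T+t): set derivative to zero → g'(t)(T+t) = g(t).
g'(t) = 29·32/(t + 32)². Setting 29·32/(t+32)² = 29t/[(t+32)(8+t)] gives 32(8+t) = t(t+32), so t² = 32×8 = 256.
t* = √256 = 16 s.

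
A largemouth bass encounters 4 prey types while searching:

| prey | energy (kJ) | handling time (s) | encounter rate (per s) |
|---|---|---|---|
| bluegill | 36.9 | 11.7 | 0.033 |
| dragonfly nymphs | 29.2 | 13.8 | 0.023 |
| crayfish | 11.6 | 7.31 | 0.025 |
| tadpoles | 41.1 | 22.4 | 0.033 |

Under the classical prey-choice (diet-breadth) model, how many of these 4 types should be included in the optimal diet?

Profitabilities (E/h, kJ/s): bluegill 3.15, dragonfly nymphs 2.12, tadpoles 1.83, crayfish 1.59. Add prey in this order while the next type's profitability exceeds the intake rate on those already taken.
Rate on top 1: 0.8785. dragonfly nymphs: 2.12 > 0.8785 → include.
Rate on top 2: 1.109. tadpoles: 1.83 > 1.109 → include.
Rate on top 3: 1.329. crayfish: 1.59 > 1.329 → include.
Optimal diet: bluegill, dragonfly nymphs, tadpoles, crayfish — 4 of 4 types.

4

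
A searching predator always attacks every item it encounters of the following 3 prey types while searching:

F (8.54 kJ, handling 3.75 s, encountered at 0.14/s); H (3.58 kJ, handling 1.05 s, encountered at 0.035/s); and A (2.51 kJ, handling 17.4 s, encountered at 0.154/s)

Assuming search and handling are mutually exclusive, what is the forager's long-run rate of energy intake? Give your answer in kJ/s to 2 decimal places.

0.40 kJ/s

R = (0.14×8.54 + 0.035×3.58 + 0.154×2.51) / (1 + 0.14×3.75 + 0.035×1.05 + 0.154×17.4) = 1.707/4.241 = 0.4026 kJ/s.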